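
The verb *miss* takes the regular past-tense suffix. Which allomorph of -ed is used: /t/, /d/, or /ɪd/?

The stem *miss* ends in a voiceless consonant other than /t/.
The -ed suffix is realized as /ɪd/ after /t, d/; as /t/ after other voiceless consonants; and as /d/ after other voiced sounds.
So -ed on *miss* is pronounced /t/.

/t/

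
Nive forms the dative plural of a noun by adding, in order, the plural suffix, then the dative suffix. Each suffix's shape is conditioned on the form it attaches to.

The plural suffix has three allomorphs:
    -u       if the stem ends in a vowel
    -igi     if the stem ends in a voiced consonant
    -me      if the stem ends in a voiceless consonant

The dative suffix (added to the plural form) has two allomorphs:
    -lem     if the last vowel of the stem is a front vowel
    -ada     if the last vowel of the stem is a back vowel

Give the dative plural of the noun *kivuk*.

kivukmelem

*kivuk*: final sound = /k/, a voiceless consonant → -me → *kivukme*.
The plural form *kivukme* — last vowel /e/ (a front vowel) → -lem → *kivukmelem*.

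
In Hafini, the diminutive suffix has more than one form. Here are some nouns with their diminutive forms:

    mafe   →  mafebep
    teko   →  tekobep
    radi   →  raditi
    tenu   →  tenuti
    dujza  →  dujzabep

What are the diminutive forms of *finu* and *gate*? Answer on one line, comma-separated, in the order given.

finuti, gatebep

Looking at the last vowel of each stem: -ti when the last vowel of the stem is a high vowel (*radi*, *tenu*); -bep when the last vowel of the stem is a non-high vowel (*mafe*, *teko*, *dujza*).
The last vowel of *finu* is /u/, which is a high vowel, so the suffix is -ti, giving *finuti*.
The last vowel of *gate* is /e/, which is a non-high vowel, so the suffix is -bep, giving *gatebep*.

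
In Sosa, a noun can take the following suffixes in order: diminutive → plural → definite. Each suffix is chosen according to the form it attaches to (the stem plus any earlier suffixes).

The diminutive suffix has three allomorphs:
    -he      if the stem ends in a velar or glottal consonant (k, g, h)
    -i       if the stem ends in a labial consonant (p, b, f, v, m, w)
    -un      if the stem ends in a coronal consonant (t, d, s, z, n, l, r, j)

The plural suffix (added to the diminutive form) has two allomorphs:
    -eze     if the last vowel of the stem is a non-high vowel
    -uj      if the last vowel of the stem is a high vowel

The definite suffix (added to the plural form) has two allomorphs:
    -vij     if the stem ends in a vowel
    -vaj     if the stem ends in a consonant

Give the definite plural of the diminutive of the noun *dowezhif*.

dowezhifiujvaj

*dowezhif* — final consonant /f/ (labial) → -i → *dowezhifi*.
The diminutive form *dowezhifi*: last vowel = /i/, a high vowel → -uj → *dowezhifiuj*.
The plural form *dowezhifiuj* — final sound /j/ (a consonant) → -vaj → *dowezhifiujvaj*.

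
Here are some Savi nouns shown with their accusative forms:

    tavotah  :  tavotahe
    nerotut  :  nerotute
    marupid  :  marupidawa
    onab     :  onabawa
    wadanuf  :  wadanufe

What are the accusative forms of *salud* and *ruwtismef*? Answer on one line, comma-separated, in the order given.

saludawa, ruwtismefe

The suffix is conditioned by the final consonant: -e when the stem ends in a voiceless consonant (*tavotah*, *nerotut*, *wadanuf*); -awa when the stem ends in a voiced consonant (*marupid*, *onab*).
Since the final consonant of *salud* is /d/ (voiced), it takes -awa, giving *saludawa*.
The final consonant of *ruwtismef* is /f/, which is voiceless, so the suffix is -e, giving *ruwtismefe*.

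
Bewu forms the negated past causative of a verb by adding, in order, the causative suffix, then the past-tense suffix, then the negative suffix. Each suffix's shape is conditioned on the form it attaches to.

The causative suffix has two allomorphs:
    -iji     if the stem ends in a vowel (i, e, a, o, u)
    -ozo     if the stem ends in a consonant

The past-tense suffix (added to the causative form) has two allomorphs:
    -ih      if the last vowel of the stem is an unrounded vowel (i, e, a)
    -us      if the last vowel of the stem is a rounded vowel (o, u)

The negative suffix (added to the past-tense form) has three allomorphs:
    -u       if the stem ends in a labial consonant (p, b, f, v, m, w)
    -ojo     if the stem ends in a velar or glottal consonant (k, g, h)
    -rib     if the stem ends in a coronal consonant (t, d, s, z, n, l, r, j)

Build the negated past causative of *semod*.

semodozousrib

*semod*: final sound = /d/, a consonant → -ozo → *semodozo*.
The last vowel of the causative form *semodozo* is /o/, which is a rounded vowel, so the past-tense suffix is -us, giving *semodozous*.
The past-tense form *semodozous* — final consonant /s/ (coronal) → -rib → *semodozousrib*.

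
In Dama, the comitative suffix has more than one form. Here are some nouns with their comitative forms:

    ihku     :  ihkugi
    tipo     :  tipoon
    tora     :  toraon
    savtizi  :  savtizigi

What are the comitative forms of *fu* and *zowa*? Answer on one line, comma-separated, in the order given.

fugi, zowaon

The suffix is conditioned by the last vowel: -gi when the last vowel of the stem is a high vowel (*ihku*, *savtizi*); -on when the last vowel of the stem is a non-high vowel (*tipo*, *tora*).
The last vowel of *fu* is /u/, which is a high vowel, so the suffix is -gi, giving *fugi*.
Since the last vowel of *zowa* is /a/ (a non-high vowel), it takes -on, giving *zowaon*.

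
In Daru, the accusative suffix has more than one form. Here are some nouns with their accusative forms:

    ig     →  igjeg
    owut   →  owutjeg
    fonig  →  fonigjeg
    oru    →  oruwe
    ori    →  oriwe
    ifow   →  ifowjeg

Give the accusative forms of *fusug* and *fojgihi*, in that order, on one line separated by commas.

fusugjeg, fojgihiwe

The suffix is conditioned by the final sound: -jeg when the stem ends in a consonant (*ig*, *owut*, *fonig*, *ifow*); -we when the stem ends in a vowel (*oru*, *ori*).
The final sound of *fusug* is /g/, which is a consonant, so the suffix is -jeg, giving *fusugjeg*.
*fojgihi* — final sound /i/ (a vowel) → -we → *fojgihiwe*.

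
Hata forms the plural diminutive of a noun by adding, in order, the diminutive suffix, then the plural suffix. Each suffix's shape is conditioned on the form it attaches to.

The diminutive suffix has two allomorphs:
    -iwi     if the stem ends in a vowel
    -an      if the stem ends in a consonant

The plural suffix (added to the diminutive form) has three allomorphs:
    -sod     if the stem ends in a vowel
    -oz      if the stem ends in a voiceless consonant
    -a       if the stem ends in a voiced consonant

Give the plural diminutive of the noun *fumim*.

Since the final sound of *fumim* is /m/ (a consonant), it takes -an, giving *fumiman*.
The diminutive form *fumiman*: final sound = /n/, a voiced consonant → -a → *fumimana*.

fumimana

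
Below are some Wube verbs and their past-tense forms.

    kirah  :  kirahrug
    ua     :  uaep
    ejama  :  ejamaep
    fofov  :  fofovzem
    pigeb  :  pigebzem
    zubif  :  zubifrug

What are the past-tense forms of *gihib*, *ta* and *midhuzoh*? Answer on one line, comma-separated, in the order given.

gihibzem, taep, midhuzohrug

The pattern is voicing of the final sound: -rug when the stem ends in a voiceless consonant (*kirah*, *zubif*); -zem when the stem ends in a voiced consonant (*fofov*, *pigeb*); -ep when the stem ends in a vowel (*ua*, *ejama*).
The final sound of *gihib* is /b/, which is a voiced consonant, so the suffix is -zem, giving *gihibzem*.
*ta*: final sound = /a/, a vowel → -ep → *taep*.
*midhuzoh*: final sound = /h/, a voiceless consonant → -rug → *midhuzohrug*.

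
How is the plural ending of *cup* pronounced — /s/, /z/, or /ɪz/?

/s/

The stem *cup* ends in a voiceless non-sibilant consonant.
The plural suffix surfaces as /ɪz/ after sibilants, /s/ after other voiceless consonants, and /z/ after other voiced sounds.
So the plural -s on *cup* is pronounced /s/.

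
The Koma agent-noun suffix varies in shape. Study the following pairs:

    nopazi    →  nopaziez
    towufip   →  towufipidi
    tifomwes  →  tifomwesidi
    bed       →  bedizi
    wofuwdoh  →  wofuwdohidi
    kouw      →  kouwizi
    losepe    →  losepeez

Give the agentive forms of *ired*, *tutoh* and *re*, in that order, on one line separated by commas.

The suffix is conditioned by the final sound: -idi when the stem ends in a voiceless consonant (*towufip*, *tifomwes*, *wofuwdoh*); -izi when the stem ends in a voiced consonant (*bed*, *kouw*); -ez when the stem ends in a vowel (*nopazi*, *losepe*).
*ired* — final sound /d/ (a voiced consonant) → -izi → *iredizi*.
The final sound of *tutoh* is /h/, which is a voiceless consonant, so the suffix is -idi, giving *tutohidi*.
*re* — final sound /e/ (a vowel) → -ez → *reez*.

iredizi, tutohidi, reez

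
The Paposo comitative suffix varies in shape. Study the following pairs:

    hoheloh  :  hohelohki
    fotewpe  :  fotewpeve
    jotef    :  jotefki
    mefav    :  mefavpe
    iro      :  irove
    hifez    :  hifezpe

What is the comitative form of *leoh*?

The suffix is conditioned by the final sound: -ki when the stem ends in a voiceless consonant (*hoheloh*, *jotef*); -pe when the stem ends in a voiced consonant (*mefav*, *hifez*); -ve when the stem ends in a vowel (*fotewpe*, *iro*).
*leoh* — final sound /h/ (a voiceless consonant) → -ki → *leohki*.

leohki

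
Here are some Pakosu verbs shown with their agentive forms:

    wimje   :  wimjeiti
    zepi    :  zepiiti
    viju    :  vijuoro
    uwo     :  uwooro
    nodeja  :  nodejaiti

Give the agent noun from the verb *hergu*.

herguoro

Looking at the last vowel of each stem: -oro when the last vowel of the stem is a rounded vowel (*viju*, *uwo*); -iti when the last vowel of the stem is an unrounded vowel (*wimje*, *zepi*, *nodeja*).
The last vowel of *hergu* is /u/, which is a rounded vowel, so the suffix is -oro, giving *herguoro*.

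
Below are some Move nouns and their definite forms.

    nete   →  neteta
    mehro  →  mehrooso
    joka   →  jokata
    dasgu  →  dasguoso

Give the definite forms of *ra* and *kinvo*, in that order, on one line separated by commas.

rata, kinvooso

The alternation tracks the last vowel of the stem — -oso when the last vowel of the stem is a rounded vowel (*mehro*, *dasgu*); -ta when the last vowel of the stem is an unrounded vowel (*nete*, *joka*).
*ra* — last vowel /a/ (an unrounded vowel) → -ta → *rata*.
*kinvo* — last vowel /o/ (a rounded vowel) → -oso → *kinvooso*.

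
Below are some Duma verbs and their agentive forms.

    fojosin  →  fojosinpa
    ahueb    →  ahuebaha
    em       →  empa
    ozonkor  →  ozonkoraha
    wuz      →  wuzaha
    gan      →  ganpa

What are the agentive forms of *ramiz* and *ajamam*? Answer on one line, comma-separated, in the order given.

The suffix is conditioned by the final consonant: -pa when the stem ends in a nasal (*fojosin*, *em*, *gan*); -aha when the stem ends in a non-nasal consonant (*ahueb*, *ozonkor*, *wuz*).
*ramiz* — final consonant /z/ (non-nasal) → -aha → *ramizaha*.
The final consonant of *ajamam* is /m/, which is a nasal, so the suffix is -pa, giving *ajamampa*.

ramizaha, ajamampa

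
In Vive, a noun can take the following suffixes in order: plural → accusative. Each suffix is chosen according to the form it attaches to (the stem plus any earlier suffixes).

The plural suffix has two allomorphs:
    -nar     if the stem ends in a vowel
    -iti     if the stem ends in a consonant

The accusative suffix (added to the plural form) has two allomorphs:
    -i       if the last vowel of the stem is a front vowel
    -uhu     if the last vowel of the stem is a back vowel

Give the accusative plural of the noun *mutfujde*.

*mutfujde* — final sound /e/ (a vowel) → -nar → *mutfujdenar*.
The plural form *mutfujdenar* — last vowel /a/ (a back vowel) → -uhu → *mutfujdenaruhu*.

mutfujdenaruhu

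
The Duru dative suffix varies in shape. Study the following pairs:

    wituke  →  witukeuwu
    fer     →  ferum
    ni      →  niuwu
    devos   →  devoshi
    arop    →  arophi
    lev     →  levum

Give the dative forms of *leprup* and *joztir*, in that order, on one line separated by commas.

lepruphi, joztirum

Looking at the final sound of each stem: -hi when the stem ends in a voiceless consonant (*devos*, *arop*); -um when the stem ends in a voiced consonant (*fer*, *lev*); -uwu when the stem ends in a vowel (*wituke*, *ni*).
The final sound of *leprup* is /p/, which is a voiceless consonant, so the suffix is -hi, giving *lepruphi*.
*joztir* — final sound /r/ (a voiced consonant) → -um → *joztirum*.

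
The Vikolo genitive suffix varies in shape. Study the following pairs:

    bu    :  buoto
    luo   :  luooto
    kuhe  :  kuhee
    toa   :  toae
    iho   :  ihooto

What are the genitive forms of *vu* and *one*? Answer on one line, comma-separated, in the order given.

Looking at the last vowel of each stem: -oto when the last vowel of the stem is a rounded vowel (*bu*, *luo*, *iho*); -e when the last vowel of the stem is an unrounded vowel (*kuhe*, *toa*).
The last vowel of *vu* is /u/, which is a rounded vowel, so the suffix is -oto, giving *vuoto*.
The last vowel of *one* is /e/, which is an unrounded vowel, so the suffix is -e, giving *onee*.

vuoto, onee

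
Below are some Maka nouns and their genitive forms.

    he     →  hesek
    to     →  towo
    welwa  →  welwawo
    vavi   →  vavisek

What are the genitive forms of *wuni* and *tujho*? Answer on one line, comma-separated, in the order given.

wunisek, tujhowo

The alternation tracks the last vowel of the stem — -sek when the last vowel of the stem is a front vowel (*he*, *vavi*); -wo when the last vowel of the stem is a back vowel (*to*, *welwa*).
*wuni*: last vowel = /i/, a front vowel → -sek → *wunisek*.
*tujho* — last vowel /o/ (a back vowel) → -wo → *tujhowo*.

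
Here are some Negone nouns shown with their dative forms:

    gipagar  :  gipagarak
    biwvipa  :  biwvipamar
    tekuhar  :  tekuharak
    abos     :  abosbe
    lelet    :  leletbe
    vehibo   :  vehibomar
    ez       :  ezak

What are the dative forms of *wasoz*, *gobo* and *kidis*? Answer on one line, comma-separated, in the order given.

wasozak, gobomar, kidisbe

The suffix is conditioned by the final sound: -be when the stem ends in a voiceless consonant (*abos*, *lelet*); -ak when the stem ends in a voiced consonant (*gipagar*, *tekuhar*, *ez*); -mar when the stem ends in a vowel (*biwvipa*, *vehibo*).
The final sound of *wasoz* is /z/, which is a voiced consonant, so the suffix is -ak, giving *wasozak*.
*gobo* — final sound /o/ (a vowel) → -mar → *gobomar*.
*kidis* — final sound /s/ (a voiceless consonant) → -be → *kidisbe*.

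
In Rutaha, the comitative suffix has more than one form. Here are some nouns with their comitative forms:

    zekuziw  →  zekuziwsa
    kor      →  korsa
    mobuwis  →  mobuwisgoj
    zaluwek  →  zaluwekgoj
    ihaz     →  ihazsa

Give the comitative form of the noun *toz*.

tozsa

The alternation tracks the final consonant of the stem — -goj when the stem ends in a voiceless consonant (*mobuwis*, *zaluwek*); -sa when the stem ends in a voiced consonant (*zekuziw*, *kor*, *ihaz*).
Since the final consonant of *toz* is /z/ (voiced), it takes -sa, giving *tozsa*.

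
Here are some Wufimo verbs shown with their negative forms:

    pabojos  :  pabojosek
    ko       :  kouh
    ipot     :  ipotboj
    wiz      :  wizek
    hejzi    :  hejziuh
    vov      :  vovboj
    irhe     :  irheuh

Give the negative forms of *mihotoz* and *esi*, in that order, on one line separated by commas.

mihotozek, esiuh

The pattern is sibilance of the final sound: -ek when the stem ends in a sibilant (*pabojos*, *wiz*); -boj when the stem ends in a non-sibilant consonant (*ipot*, *vov*); -uh when the stem ends in a vowel (*ko*, *hejzi*, *irhe*).
The final sound of *mihotoz* is /z/, which is a sibilant, so the suffix is -ek, giving *mihotozek*.
Since the final sound of *esi* is /i/ (a vowel), it takes -uh, giving *esiuh*.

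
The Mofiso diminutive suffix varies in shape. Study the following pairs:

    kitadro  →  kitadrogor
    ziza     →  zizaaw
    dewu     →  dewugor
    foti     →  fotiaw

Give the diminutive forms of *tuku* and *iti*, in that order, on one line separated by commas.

Looking at the last vowel of each stem: -gor when the last vowel of the stem is a rounded vowel (*kitadro*, *dewu*); -aw when the last vowel of the stem is an unrounded vowel (*ziza*, *foti*).
*tuku*: last vowel = /u/, a rounded vowel → -gor → *tukugor*.
*iti*: last vowel = /i/, an unrounded vowel → -aw → *itiaw*.

tukugor, itiaw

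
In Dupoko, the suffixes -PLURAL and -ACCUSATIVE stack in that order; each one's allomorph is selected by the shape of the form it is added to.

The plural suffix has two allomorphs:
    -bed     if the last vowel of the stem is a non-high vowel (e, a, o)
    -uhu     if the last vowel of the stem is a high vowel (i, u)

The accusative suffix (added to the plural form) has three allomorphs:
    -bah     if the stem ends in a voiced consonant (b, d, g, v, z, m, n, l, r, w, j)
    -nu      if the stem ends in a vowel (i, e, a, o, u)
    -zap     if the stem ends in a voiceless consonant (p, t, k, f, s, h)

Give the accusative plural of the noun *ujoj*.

ujojbedbah

Since the last vowel of *ujoj* is /o/ (a non-high vowel), it takes -bed, giving *ujojbed*.
The final sound of the plural form *ujojbed* is /d/, which is a voiced consonant, so the accusative suffix is -bah, giving *ujojbedbah*.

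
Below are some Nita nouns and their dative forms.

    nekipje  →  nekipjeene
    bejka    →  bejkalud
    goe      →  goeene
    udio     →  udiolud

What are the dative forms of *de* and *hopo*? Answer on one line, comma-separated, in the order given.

Looking at the last vowel of each stem: -ene when the last vowel of the stem is a front vowel (*nekipje*, *goe*); -lud when the last vowel of the stem is a back vowel (*bejka*, *udio*).
*de*: last vowel = /e/, a front vowel → -ene → *deene*.
Since the last vowel of *hopo* is /o/ (a back vowel), it takes -lud, giving *hopolud*.

deene, hopolud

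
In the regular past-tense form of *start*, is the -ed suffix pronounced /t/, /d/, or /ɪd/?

/ɪd/

The stem *start* ends in /t/ or /d/.
The -ed suffix is realized as /ɪd/ after /t, d/; as /t/ after other voiceless consonants; and as /d/ after other voiced sounds.
So -ed on *start* is pronounced /ɪd/.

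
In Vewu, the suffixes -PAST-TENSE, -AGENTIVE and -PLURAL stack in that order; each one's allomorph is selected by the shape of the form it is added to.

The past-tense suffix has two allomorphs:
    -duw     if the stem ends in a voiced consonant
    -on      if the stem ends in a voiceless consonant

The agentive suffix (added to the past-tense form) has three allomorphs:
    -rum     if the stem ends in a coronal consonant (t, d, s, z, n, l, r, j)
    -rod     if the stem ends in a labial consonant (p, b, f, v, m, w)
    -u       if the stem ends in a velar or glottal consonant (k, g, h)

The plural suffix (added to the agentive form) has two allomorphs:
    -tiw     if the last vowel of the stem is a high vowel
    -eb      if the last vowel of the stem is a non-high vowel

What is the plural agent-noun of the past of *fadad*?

fadadduwrodeb

*fadad* — final consonant /d/ (voiced) → -duw → *fadadduw*.
The final consonant of the past-tense form *fadadduw* is /w/, which is labial, so the agentive suffix is -rod, giving *fadadduwrod*.
The agentive form *fadadduwrod* — last vowel /o/ (a non-high vowel) → -eb → *fadadduwrodeb*.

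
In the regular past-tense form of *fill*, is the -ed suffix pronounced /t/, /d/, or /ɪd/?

The stem *fill* ends in a voiced sound other than /d/.
The -ed suffix is realized as /ɪd/ after /t, d/; as /t/ after other voiceless consonants; and as /d/ after other voiced sounds.
So -ed on *fill* is pronounced /d/.

/d/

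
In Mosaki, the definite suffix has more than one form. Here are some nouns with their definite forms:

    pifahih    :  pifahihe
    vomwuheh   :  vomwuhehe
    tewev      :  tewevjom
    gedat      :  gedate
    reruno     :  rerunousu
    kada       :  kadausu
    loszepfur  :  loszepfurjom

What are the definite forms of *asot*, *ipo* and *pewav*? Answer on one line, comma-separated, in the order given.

asote, ipousu, pewavjom

The pattern is voicing of the final sound: -e when the stem ends in a voiceless consonant (*pifahih*, *vomwuheh*, *gedat*); -jom when the stem ends in a voiced consonant (*tewev*, *loszepfur*); -usu when the stem ends in a vowel (*reruno*, *kada*).
The final sound of *asot* is /t/, which is a voiceless consonant, so the suffix is -e, giving *asote*.
*ipo*: final sound = /o/, a vowel → -usu → *ipousu*.
Since the final sound of *pewav* is /v/ (a voiced consonant), it takes -jom, giving *pewavjom*.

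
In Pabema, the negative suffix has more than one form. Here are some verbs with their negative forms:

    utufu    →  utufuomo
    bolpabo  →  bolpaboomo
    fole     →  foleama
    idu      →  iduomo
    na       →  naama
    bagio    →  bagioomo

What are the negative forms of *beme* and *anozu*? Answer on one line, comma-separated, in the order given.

bemeama, anozuomo

Looking at the last vowel of each stem: -omo when the last vowel of the stem is a rounded vowel (*utufu*, *bolpabo*, *idu*, *bagio*); -ama when the last vowel of the stem is an unrounded vowel (*fole*, *na*).
*beme*: last vowel = /e/, an unrounded vowel → -ama → *bemeama*.
The last vowel of *anozu* is /u/, which is a rounded vowel, so the suffix is -omo, giving *anozuomo*.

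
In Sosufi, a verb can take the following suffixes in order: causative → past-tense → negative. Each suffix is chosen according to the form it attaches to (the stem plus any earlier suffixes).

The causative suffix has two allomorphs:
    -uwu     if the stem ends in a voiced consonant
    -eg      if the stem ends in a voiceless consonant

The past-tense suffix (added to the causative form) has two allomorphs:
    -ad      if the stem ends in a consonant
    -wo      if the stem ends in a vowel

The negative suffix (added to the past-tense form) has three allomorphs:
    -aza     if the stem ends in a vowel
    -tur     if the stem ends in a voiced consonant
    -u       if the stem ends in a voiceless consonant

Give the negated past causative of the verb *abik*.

Since the final consonant of *abik* is /k/ (voiceless), it takes -eg, giving *abikeg*.
Since the final sound of the causative form *abikeg* is /g/ (a consonant), it takes -ad, giving *abikegad*.
The past-tense form *abikegad* — final sound /d/ (a voiced consonant) → -tur → *abikegadtur*.

abikegadtur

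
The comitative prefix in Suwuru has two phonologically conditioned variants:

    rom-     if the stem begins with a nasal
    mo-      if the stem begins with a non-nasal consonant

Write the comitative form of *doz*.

*doz*: first consonant = /d/, non-nasal → mo- → *modoz*.

modoz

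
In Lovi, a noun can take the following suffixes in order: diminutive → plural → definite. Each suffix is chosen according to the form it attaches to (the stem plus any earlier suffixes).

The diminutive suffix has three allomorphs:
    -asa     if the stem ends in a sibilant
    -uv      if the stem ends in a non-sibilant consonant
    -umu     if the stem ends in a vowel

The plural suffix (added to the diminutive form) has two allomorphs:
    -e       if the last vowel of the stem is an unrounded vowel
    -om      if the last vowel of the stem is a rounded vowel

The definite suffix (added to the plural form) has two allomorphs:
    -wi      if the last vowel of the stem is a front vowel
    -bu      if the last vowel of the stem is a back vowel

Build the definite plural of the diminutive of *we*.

The final sound of *we* is /e/, which is a vowel, so the diminutive suffix is -umu, giving *weumu*.
The diminutive form *weumu*: last vowel = /u/, a rounded vowel → -om → *weumuom*.
The last vowel of the plural form *weumuom* is /o/, which is a back vowel, so the definite suffix is -bu, giving *weumuombu*.

weumuombu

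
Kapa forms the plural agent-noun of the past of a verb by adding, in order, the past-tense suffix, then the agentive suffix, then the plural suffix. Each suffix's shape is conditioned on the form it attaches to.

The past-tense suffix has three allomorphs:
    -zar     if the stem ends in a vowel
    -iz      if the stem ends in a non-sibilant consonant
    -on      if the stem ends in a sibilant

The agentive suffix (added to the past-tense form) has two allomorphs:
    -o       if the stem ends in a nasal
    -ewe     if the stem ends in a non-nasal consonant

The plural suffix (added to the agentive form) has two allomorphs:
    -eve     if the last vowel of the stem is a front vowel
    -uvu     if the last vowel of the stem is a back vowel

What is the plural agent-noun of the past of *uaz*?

uazonouvu

Since the final sound of *uaz* is /z/ (a sibilant), it takes -on, giving *uazon*.
The final consonant of the past-tense form *uazon* is /n/, which is a nasal, so the agentive suffix is -o, giving *uazono*.
Since the last vowel of the agentive form *uazono* is /o/ (a back vowel), it takes -uvu, giving *uazonouvu*.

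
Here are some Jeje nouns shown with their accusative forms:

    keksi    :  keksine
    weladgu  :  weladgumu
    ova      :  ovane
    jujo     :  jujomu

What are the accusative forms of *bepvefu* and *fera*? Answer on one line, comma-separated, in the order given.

The pattern is rounding harmony: -mu when the last vowel of the stem is a rounded vowel (*weladgu*, *jujo*); -ne when the last vowel of the stem is an unrounded vowel (*keksi*, *ova*).
Since the last vowel of *bepvefu* is /u/ (a rounded vowel), it takes -mu, giving *bepvefumu*.
*fera* — last vowel /a/ (an unrounded vowel) → -ne → *ferane*.

bepvefumu, ferane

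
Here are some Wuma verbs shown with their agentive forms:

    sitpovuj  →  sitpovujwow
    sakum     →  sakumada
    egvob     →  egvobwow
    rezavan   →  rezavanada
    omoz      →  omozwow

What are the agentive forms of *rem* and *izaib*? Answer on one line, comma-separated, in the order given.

The suffix is conditioned by the final consonant: -ada when the stem ends in a nasal (*sakum*, *rezavan*); -wow when the stem ends in a non-nasal consonant (*sitpovuj*, *egvob*, *omoz*).
The final consonant of *rem* is /m/, which is a nasal, so the suffix is -ada, giving *remada*.
Since the final consonant of *izaib* is /b/ (non-nasal), it takes -wow, giving *izaibwow*.

remada, izaibwow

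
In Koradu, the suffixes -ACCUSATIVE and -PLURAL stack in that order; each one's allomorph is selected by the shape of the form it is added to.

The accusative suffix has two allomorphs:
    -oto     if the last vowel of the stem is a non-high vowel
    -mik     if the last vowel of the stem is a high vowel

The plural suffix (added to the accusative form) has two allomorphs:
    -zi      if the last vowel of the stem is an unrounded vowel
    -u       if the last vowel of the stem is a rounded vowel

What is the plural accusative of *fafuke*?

*fafuke* — last vowel /e/ (a non-high vowel) → -oto → *fafukeoto*.
The accusative form *fafukeoto* — last vowel /o/ (a rounded vowel) → -u → *fafukeotou*.

fafukeotou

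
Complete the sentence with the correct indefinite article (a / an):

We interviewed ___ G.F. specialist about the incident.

The indefinite article is chosen by the initial *sound* of the following word, not its spelling.
The initialism *G.F.* is read letter by letter; the first letter, G, is pronounced /dʒiː/, which begins with a consonant sound.
So the article is *a*: We interviewed a G.F. specialist about the incident.

a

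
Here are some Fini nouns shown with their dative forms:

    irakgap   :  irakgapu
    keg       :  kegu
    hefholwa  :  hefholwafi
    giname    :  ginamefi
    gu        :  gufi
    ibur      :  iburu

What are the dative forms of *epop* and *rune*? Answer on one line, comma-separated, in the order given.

epopu, runefi

Looking at the final sound of each stem: -u when the stem ends in a consonant (*irakgap*, *keg*, *ibur*); -fi when the stem ends in a vowel (*hefholwa*, *giname*, *gu*).
*epop* — final sound /p/ (a consonant) → -u → *epopu*.
The final sound of *rune* is /e/, which is a vowel, so the suffix is -fi, giving *runefi*.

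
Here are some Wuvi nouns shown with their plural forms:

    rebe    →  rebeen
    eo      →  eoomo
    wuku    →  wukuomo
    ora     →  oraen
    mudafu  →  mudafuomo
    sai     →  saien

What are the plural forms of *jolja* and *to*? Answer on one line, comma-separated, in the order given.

joljaen, toomo

The pattern is rounding harmony: -omo when the last vowel of the stem is a rounded vowel (*eo*, *wuku*, *mudafu*); -en when the last vowel of the stem is an unrounded vowel (*rebe*, *ora*, *sai*).
The last vowel of *jolja* is /a/, which is an unrounded vowel, so the suffix is -en, giving *joljaen*.
Since the last vowel of *to* is /o/ (a rounded vowel), it takes -omo, giving *toomo*.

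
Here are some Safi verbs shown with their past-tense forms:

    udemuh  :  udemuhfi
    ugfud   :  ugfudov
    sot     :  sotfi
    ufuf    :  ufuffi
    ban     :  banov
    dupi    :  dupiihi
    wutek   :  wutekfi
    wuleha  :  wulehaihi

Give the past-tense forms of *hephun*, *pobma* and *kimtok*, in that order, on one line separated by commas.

The suffix is conditioned by the final sound: -fi when the stem ends in a voiceless consonant (*udemuh*, *sot*, *ufuf*, *wutek*); -ov when the stem ends in a voiced consonant (*ugfud*, *ban*); -ihi when the stem ends in a vowel (*dupi*, *wuleha*).
*hephun*: final sound = /n/, a voiced consonant → -ov → *hephunov*.
The final sound of *pobma* is /a/, which is a vowel, so the suffix is -ihi, giving *pobmaihi*.
The final sound of *kimtok* is /k/, which is a voiceless consonant, so the suffix is -fi, giving *kimtokfi*.

hephunov, pobmaihi, kimtokfi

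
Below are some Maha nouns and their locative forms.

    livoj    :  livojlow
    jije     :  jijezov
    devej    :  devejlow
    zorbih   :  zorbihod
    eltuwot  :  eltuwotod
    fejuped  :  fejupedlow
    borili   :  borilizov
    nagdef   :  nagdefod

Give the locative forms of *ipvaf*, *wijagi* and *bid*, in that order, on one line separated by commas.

Looking at the final sound of each stem: -od when the stem ends in a voiceless consonant (*zorbih*, *eltuwot*, *nagdef*); -low when the stem ends in a voiced consonant (*livoj*, *devej*, *fejuped*); -zov when the stem ends in a vowel (*jije*, *borili*).
Since the final sound of *ipvaf* is /f/ (a voiceless consonant), it takes -od, giving *ipvafod*.
The final sound of *wijagi* is /i/, which is a vowel, so the suffix is -zov, giving *wijagizov*.
*bid*: final sound = /d/, a voiced consonant → -low → *bidlow*.

ipvafod, wijagizov, bidlow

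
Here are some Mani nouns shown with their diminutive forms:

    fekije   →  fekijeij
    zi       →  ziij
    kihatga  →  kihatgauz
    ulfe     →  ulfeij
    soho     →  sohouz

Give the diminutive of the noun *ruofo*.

ruofouz

Looking at the last vowel of each stem: -ij when the last vowel of the stem is a front vowel (*fekije*, *zi*, *ulfe*); -uz when the last vowel of the stem is a back vowel (*kihatga*, *soho*).
*ruofo* — last vowel /o/ (a back vowel) → -uz → *ruofouz*.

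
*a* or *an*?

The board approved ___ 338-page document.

The indefinite article is chosen by the initial *sound* of the following word, not its spelling.
The number *338* is spoken "three hundred …", beginning with /θriː/ — a consonant sound.
So the article is *a*: The board approved a 338-page document.

a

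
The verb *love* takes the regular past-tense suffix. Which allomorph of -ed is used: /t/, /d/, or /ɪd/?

/d/

The stem *love* ends in a voiced sound other than /d/.
The -ed suffix is realized as /ɪd/ after /t, d/; as /t/ after other voiceless consonants; and as /d/ after other voiced sounds.
So -ed on *love* is pronounced /d/.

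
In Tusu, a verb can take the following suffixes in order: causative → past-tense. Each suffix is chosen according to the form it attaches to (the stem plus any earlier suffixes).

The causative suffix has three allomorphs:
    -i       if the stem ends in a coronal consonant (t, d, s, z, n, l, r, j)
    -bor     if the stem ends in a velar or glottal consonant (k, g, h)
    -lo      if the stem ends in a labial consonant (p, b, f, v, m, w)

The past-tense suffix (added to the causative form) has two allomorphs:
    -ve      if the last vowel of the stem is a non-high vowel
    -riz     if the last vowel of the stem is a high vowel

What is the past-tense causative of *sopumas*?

sopumasiriz

*sopumas*: final consonant = /s/, coronal → -i → *sopumasi*.
The last vowel of the causative form *sopumasi* is /i/, which is a high vowel, so the past-tense suffix is -riz, giving *sopumasiriz*.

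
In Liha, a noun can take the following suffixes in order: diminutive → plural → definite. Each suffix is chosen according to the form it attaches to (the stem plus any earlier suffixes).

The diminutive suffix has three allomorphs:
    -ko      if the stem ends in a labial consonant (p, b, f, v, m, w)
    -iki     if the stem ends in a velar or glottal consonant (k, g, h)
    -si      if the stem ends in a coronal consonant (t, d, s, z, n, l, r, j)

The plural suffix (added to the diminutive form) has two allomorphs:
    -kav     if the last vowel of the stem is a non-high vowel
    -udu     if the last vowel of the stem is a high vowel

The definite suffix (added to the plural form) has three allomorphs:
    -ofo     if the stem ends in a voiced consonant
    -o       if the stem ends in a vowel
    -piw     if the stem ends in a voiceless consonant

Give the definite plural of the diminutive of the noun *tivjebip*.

tivjebipkokavofo

*tivjebip*: final consonant = /p/, labial → -ko → *tivjebipko*.
The last vowel of the diminutive form *tivjebipko* is /o/, which is a non-high vowel, so the plural suffix is -kav, giving *tivjebipkokav*.
The plural form *tivjebipkokav* — final sound /v/ (a voiced consonant) → -ofo → *tivjebipkokavofo*.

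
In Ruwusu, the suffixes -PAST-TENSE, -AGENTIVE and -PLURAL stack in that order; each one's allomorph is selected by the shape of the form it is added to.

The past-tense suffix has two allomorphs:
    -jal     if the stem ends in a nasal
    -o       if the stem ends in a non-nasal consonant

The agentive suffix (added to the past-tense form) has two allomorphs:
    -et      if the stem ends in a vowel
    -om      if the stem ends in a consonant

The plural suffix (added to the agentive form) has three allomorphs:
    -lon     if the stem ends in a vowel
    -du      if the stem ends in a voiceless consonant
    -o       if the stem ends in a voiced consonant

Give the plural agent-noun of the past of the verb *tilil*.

*tilil*: final consonant = /l/, non-nasal → -o → *tililo*.
The final sound of the past-tense form *tililo* is /o/, which is a vowel, so the agentive suffix is -et, giving *tililoet*.
Since the final sound of the agentive form *tililoet* is /t/ (a voiceless consonant), it takes -du, giving *tililoetdu*.

tililoetdu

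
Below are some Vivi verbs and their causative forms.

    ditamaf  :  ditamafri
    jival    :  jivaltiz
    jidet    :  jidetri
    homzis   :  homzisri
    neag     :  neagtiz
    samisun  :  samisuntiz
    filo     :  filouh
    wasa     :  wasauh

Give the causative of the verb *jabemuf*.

jabemufri

The pattern is voicing of the final sound: -ri when the stem ends in a voiceless consonant (*ditamaf*, *jidet*, *homzis*); -tiz when the stem ends in a voiced consonant (*jival*, *neag*, *samisun*); -uh when the stem ends in a vowel (*filo*, *wasa*).
*jabemuf* — final sound /f/ (a voiceless consonant) → -ri → *jabemufri*.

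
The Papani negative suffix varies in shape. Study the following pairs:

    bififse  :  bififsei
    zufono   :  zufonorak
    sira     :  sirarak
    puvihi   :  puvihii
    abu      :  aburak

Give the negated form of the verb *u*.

The alternation tracks the last vowel of the stem — -i when the last vowel of the stem is a front vowel (*bififse*, *puvihi*); -rak when the last vowel of the stem is a back vowel (*zufono*, *sira*, *abu*).
*u* — last vowel /u/ (a back vowel) → -rak → *urak*.

urak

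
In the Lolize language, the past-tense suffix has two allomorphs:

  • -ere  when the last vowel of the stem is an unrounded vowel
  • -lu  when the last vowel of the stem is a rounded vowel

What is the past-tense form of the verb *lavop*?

*lavop* — last vowel /o/ (a rounded vowel) → -lu → *lavoplu*.

lavoplu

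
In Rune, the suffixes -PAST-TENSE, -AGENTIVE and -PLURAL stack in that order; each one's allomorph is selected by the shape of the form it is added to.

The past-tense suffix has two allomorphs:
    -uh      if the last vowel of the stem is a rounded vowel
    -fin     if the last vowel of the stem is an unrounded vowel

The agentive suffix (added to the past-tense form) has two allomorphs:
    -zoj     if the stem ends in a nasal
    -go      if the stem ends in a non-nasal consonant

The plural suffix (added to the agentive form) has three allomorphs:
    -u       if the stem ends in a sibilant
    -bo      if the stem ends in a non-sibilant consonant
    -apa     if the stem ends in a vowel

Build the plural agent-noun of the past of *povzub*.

povzubuhgoapa

*povzub* — last vowel /u/ (a rounded vowel) → -uh → *povzubuh*.
The past-tense form *povzubuh* — final consonant /h/ (non-nasal) → -go → *povzubuhgo*.
The final sound of the agentive form *povzubuhgo* is /o/, which is a vowel, so the plural suffix is -apa, giving *povzubuhgoapa*.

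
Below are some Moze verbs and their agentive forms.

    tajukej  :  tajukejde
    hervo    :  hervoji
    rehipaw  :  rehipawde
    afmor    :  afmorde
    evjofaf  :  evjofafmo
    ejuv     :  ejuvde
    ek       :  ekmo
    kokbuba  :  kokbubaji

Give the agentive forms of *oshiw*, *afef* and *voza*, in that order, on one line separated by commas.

oshiwde, afefmo, vozaji

The alternation tracks the final sound of the stem — -mo when the stem ends in a voiceless consonant (*evjofaf*, *ek*); -de when the stem ends in a voiced consonant (*tajukej*, *rehipaw*, *afmor*, *ejuv*); -ji when the stem ends in a vowel (*hervo*, *kokbuba*).
Since the final sound of *oshiw* is /w/ (a voiced consonant), it takes -de, giving *oshiwde*.
*afef* — final sound /f/ (a voiceless consonant) → -mo → *afefmo*.
*voza* — final sound /a/ (a vowel) → -ji → *vozaji*.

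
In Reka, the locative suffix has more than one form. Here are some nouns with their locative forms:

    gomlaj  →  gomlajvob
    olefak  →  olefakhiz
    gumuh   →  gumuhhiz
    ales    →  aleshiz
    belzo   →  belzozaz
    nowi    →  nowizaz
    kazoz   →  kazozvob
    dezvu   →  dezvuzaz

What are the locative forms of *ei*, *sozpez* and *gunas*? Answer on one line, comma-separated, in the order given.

The alternation tracks the final sound of the stem — -hiz when the stem ends in a voiceless consonant (*olefak*, *gumuh*, *ales*); -vob when the stem ends in a voiced consonant (*gomlaj*, *kazoz*); -zaz when the stem ends in a vowel (*belzo*, *nowi*, *dezvu*).
*ei*: final sound = /i/, a vowel → -zaz → *eizaz*.
*sozpez*: final sound = /z/, a voiced consonant → -vob → *sozpezvob*.
The final sound of *gunas* is /s/, which is a voiceless consonant, so the suffix is -hiz, giving *gunashiz*.

eizaz, sozpezvob, gunashiz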